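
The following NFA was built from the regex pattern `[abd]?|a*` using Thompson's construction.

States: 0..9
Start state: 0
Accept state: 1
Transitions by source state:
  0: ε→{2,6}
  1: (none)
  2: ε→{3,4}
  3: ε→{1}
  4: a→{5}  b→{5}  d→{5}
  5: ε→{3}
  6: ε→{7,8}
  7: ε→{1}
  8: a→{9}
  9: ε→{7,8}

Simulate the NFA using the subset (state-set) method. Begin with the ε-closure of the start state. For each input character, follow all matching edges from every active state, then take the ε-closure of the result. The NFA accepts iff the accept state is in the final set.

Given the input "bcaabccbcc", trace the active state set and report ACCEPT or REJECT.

S₀ = ε-closure({0}) = {0,1,2,3,4,6,7,8}
'b' @ 1: {1,3,5}  ✓accept
'c' @ 2: {}  — no active states
rest 'aabccbcc' ignored (set empty)
final: {}; accept 1 not in set

Answer: REJECT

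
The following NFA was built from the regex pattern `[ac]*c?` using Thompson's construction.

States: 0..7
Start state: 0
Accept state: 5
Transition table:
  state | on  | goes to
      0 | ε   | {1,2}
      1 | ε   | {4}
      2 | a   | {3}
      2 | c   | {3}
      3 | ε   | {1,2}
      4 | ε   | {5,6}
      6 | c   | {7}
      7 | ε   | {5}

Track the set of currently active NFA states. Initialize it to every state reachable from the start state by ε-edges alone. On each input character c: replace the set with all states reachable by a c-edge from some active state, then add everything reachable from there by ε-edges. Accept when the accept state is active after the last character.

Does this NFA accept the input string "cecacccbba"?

Answer: REJECT

Derivation:
S₀ = ε-closure({0}) = {0,1,2,4,5,6}
'c' @ 1: {1,2,3,4,5,6,7}  [accepting]
'e' @ 2: {}  — dead — no transitions
rest 'cacccbba' ignored (set empty)
after full input: {}  (accept=5 not in)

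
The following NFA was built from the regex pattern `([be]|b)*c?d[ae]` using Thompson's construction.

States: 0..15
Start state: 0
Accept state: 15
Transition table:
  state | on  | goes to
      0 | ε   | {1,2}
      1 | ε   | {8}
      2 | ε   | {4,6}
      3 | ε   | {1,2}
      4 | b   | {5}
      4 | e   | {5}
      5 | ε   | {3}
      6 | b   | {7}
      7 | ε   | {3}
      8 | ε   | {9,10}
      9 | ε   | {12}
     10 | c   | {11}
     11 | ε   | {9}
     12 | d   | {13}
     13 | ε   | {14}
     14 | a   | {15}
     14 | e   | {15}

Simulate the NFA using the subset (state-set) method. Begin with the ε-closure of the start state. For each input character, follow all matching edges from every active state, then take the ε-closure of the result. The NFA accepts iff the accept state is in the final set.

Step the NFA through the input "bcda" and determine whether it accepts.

Answer: ACCEPT

Derivation:
S₀ = ε-closure({0}) = {0,1,2,4,6,8,9,10,12}
'b' @ 1: {1,2,3,4,5,6,7,8,9,10,12}
'c' @ 2: {9,11,12}
'd' @ 3: {13,14}
'a' @ 4: {15}  ✓accept
final: {15}; accept 15 in set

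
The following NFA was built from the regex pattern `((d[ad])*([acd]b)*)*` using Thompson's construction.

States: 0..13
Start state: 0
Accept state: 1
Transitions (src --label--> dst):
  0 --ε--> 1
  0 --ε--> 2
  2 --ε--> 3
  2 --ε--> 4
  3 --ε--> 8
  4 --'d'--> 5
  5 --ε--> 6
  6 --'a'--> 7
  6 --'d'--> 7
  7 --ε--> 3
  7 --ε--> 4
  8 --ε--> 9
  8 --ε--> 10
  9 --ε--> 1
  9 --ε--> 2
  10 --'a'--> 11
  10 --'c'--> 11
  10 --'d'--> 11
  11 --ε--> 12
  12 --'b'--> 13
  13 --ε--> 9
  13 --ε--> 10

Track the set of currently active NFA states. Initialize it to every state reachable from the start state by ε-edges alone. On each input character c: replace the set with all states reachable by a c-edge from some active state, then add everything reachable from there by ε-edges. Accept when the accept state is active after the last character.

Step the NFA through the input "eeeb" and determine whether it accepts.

Answer: REJECT

Steps:
S₀ = ε-closure({0}) = {0,1,2,3,4,8,9,10}
'e' @ 1: {}  — no active states
rest 'eeb' ignored (set empty)
end set {} — state 1 not in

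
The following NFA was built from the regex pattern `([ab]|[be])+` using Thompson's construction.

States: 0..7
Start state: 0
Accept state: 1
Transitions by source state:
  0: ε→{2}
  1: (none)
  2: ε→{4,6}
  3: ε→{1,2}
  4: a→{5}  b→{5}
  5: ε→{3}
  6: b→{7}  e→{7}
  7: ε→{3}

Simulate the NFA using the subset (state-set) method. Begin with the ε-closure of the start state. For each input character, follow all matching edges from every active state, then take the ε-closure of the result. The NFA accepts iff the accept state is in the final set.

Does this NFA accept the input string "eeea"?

Answer: ACCEPT

Trace:
start: ε-closure({0}) = {0,2,4,6}
'e' @ 1: {1,2,3,4,6,7}  [accepting]
'e' @ 2: {1,2,3,4,6,7}  [accepting]
'e' @ 3: {1,2,3,4,6,7}  [accepting]
'a' @ 4: {1,2,3,4,5,6}  [accepting]
after full input: {1,2,3,4,5,6}  (accept=1 in)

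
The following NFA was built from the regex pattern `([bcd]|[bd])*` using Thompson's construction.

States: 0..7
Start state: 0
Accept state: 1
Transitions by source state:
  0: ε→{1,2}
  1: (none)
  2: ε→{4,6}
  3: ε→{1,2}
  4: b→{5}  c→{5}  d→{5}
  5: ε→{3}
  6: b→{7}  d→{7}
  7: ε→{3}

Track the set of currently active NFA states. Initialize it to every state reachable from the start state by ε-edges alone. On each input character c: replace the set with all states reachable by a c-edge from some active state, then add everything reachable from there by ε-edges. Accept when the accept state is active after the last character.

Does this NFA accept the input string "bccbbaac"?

initial (ε-close {0}): {0,1,2,4,6}
'b' @ 1: {1,2,3,4,5,6,7}  [accepting]
'c' @ 2: {1,2,3,4,5,6}  [accepting]
'c' @ 3: {1,2,3,4,5,6}  [accepting]
'b' @ 4: {1,2,3,4,5,6,7}  [accepting]
'b' @ 5: {1,2,3,4,5,6,7}  [accepting]
'a' @ 6: {}  — no active states
rest 'ac' ignored (set empty)
final: {}; accept 1 not in set

Answer: REJECT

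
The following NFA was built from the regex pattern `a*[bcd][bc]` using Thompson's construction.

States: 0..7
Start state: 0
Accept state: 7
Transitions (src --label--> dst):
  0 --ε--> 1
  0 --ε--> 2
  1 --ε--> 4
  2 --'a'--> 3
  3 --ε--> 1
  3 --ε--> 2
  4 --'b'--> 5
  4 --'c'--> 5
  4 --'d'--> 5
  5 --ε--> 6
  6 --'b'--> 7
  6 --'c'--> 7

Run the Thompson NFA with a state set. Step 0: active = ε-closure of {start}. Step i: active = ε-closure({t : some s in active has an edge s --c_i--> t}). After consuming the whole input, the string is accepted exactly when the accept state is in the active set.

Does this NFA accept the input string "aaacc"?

Answer: ACCEPT

Trace:
start: ε-closure({0}) = {0,1,2,4}
'a' @ 1: {1,2,3,4}
'a' @ 2: {1,2,3,4}
'a' @ 3: {1,2,3,4}
'c' @ 4: {5,6}
'c' @ 5: {7}  ✓accept
final: {7}; accept 7 in set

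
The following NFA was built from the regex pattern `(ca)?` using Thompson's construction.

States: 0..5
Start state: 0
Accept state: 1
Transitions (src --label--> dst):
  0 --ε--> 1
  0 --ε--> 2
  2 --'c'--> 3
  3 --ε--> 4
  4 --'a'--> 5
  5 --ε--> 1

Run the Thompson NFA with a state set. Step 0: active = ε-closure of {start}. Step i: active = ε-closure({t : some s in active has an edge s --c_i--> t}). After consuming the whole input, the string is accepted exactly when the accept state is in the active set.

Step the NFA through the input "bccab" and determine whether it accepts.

Answer: REJECT

Derivation:
start: ε-closure({0}) = {0,1,2}
'b' @ 1: {}  — state set empty
rest 'ccab' ignored (set empty)
after full input: {}  (accept=1 not in)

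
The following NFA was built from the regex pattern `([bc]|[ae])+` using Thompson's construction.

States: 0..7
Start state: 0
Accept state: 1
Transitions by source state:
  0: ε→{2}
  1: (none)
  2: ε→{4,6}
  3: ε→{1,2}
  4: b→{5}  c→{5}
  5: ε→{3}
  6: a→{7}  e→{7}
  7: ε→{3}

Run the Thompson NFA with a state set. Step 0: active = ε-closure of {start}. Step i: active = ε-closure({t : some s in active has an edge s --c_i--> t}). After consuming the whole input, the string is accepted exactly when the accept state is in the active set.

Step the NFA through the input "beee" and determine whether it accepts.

start: ε-closure({0}) = {0,2,4,6}
'b' @ 1: {1,2,3,4,5,6}  [accepting]
'e' @ 2: {1,2,3,4,6,7}  [accepting]
'e' @ 3: {1,2,3,4,6,7}  [accepting]
'e' @ 4: {1,2,3,4,6,7}  [accepting]
final: {1,2,3,4,6,7}; accept 1 in set

Answer: ACCEPT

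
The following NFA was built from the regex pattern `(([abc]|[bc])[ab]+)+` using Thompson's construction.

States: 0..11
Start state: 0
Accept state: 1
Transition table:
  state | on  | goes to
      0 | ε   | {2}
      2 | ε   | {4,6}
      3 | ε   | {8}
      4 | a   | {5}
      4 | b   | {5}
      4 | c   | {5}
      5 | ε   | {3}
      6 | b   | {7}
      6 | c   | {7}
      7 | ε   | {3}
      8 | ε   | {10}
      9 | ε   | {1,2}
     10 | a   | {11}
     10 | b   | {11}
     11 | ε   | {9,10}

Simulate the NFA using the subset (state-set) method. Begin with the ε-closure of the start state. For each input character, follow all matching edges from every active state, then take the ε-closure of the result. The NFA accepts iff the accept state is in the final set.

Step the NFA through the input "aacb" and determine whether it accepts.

start: ε-closure({0}) = {0,2,4,6}
'a' @ 1: {3,5,8,10}
'a' @ 2: {1,2,4,6,9,10,11}  [accepting]
'c' @ 3: {3,5,7,8,10}
'b' @ 4: {1,2,4,6,9,10,11}  [accepting]
final: {1,2,4,6,9,10,11}; accept 1 in set

Answer: ACCEPT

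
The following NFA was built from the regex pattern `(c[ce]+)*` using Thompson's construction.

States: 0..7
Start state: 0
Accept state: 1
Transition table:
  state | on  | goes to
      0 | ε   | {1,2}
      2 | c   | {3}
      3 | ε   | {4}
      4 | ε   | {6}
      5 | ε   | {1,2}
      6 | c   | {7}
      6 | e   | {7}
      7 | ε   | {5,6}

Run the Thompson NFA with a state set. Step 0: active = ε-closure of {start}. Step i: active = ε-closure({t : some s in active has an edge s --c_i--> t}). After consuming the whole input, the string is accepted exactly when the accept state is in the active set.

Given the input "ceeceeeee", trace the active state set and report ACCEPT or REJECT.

Answer: ACCEPT

Trace:
initial (ε-close {0}): {0,1,2}
'c' @ 1: {3,4,6}
'e' @ 2: {1,2,5,6,7}  [accepting]
'e' @ 3: {1,2,5,6,7}  [accepting]
'c' @ 4: {1,2,3,4,5,6,7}  [accepting]
'e' @ 5: {1,2,5,6,7}  [accepting]
'e' @ 6: {1,2,5,6,7}  [accepting]
'e' @ 7: {1,2,5,6,7}  [accepting]
'e' @ 8: {1,2,5,6,7}  [accepting]
'e' @ 9: {1,2,5,6,7}  [accepting]
end set {1,2,5,6,7} — state 1 in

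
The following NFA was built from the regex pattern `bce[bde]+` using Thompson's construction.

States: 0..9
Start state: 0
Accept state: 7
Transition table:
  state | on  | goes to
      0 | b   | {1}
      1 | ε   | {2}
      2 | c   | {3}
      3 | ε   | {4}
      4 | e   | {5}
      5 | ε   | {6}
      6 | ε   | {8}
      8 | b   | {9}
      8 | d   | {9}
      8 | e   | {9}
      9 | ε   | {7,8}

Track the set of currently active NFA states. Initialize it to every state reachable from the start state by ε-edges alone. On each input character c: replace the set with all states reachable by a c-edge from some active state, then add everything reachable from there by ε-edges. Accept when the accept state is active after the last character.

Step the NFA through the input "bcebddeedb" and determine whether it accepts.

Answer: ACCEPT

Steps:
initial (ε-close {0}): {0}
'b' @ 1: {1,2}
'c' @ 2: {3,4}
'e' @ 3: {5,6,8}
'b' @ 4: {7,8,9}  ✓accept
'd' @ 5: {7,8,9}  ✓accept
'd' @ 6: {7,8,9}  ✓accept
'e' @ 7: {7,8,9}  ✓accept
'e' @ 8: {7,8,9}  ✓accept
'd' @ 9: {7,8,9}  ✓accept
'b' @ 10: {7,8,9}  ✓accept
final: {7,8,9}; accept 7 in set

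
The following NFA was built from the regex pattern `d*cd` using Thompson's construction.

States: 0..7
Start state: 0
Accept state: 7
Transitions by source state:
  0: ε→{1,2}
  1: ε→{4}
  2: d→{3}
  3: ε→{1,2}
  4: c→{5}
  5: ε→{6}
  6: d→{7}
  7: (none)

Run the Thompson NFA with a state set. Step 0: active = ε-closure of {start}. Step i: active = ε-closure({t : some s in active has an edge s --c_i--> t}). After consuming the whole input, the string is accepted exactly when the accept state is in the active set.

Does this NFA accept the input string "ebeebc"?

initial (ε-close {0}): {0,1,2,4}
'e' @ 1: {}  — state set empty
rest 'beebc' ignored (set empty)
after full input: {}  (accept=7 not in)

Answer: REJECT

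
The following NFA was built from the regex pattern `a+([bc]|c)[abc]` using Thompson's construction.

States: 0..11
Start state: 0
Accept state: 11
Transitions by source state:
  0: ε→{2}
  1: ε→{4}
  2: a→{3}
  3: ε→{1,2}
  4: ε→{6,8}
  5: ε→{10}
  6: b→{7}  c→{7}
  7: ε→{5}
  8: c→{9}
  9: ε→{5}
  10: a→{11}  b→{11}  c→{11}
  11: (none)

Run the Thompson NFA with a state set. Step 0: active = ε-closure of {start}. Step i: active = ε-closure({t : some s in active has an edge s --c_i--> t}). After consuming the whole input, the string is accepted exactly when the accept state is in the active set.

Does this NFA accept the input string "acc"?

start: ε-closure({0}) = {0,2}
'a' @ 1: {1,2,3,4,6,8}
'c' @ 2: {5,7,9,10}
'c' @ 3: {11}  ✓accept
after full input: {11}  (accept=11 in)

Answer: ACCEPT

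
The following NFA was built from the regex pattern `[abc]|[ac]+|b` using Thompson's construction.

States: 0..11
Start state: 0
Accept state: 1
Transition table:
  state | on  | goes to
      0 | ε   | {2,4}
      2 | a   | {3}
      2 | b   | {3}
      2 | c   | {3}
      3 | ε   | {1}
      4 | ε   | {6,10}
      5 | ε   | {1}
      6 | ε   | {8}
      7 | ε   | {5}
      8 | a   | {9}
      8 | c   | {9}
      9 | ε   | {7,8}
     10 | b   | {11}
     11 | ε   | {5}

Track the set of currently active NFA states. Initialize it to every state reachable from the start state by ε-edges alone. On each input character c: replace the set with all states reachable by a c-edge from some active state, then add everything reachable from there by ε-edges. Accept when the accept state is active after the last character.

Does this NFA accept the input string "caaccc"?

start: ε-closure({0}) = {0,2,4,6,8,10}
'c' @ 1: {1,3,5,7,8,9}  (accept∈set)
'a' @ 2: {1,5,7,8,9}  (accept∈set)
'a' @ 3: {1,5,7,8,9}  (accept∈set)
'c' @ 4: {1,5,7,8,9}  (accept∈set)
'c' @ 5: {1,5,7,8,9}  (accept∈set)
'c' @ 6: {1,5,7,8,9}  (accept∈set)
after full input: {1,5,7,8,9}  (accept=1 in)

Answer: ACCEPT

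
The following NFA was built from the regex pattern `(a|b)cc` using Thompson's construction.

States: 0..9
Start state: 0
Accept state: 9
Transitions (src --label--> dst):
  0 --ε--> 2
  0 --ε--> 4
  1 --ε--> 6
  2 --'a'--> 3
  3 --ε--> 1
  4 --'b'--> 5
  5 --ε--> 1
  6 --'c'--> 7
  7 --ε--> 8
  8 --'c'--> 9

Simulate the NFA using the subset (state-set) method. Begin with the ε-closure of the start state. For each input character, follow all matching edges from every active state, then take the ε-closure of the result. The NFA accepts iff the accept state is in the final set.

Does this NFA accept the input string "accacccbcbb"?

Answer: REJECT

Trace:
start: ε-closure({0}) = {0,2,4}
'a' @ 1: {1,3,6}
'c' @ 2: {7,8}
'c' @ 3: {9}  ✓accept
'a' @ 4: {}  — state set empty
rest 'cccbcbb' ignored (set empty)
after full input: {}  (accept=9 not in)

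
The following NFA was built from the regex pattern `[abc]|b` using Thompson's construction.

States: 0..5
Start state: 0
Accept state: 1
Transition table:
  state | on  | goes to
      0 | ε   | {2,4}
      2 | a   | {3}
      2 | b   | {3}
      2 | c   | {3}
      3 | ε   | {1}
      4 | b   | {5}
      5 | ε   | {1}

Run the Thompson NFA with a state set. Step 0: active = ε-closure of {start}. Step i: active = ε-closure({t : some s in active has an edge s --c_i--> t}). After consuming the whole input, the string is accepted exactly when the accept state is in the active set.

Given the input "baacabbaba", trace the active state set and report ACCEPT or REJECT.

Answer: REJECT

Trace:
S₀ = ε-closure({0}) = {0,2,4}
'b' @ 1: {1,3,5}  (accept∈set)
'a' @ 2: {}  — state set empty
rest 'acabbaba' ignored (set empty)
after full input: {}  (accept=1 not in)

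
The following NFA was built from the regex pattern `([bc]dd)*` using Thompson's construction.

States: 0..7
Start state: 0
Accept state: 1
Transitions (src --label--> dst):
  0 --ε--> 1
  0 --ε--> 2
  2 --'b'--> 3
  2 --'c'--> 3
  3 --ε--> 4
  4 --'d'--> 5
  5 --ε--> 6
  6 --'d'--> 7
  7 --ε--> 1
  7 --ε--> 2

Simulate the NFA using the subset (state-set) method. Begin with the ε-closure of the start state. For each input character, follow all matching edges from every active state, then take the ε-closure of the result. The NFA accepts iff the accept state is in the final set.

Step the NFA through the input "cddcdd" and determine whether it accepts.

Answer: ACCEPT

Trace:
S₀ = ε-closure({0}) = {0,1,2}
'c' @ 1: {3,4}
'd' @ 2: {5,6}
'd' @ 3: {1,2,7}  [accepting]
'c' @ 4: {3,4}
'd' @ 5: {5,6}
'd' @ 6: {1,2,7}  [accepting]
after full input: {1,2,7}  (accept=1 in)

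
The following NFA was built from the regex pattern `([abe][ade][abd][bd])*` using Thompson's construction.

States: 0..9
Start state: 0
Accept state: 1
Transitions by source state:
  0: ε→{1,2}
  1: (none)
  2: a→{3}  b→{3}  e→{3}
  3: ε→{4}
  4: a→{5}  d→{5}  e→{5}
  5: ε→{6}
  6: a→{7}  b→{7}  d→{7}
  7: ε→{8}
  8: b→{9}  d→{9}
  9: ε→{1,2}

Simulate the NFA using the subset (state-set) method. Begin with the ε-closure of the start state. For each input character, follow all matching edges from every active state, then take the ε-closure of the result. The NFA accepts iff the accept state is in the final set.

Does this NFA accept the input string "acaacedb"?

Answer: REJECT

Derivation:
S₀ = ε-closure({0}) = {0,1,2}
'a' @ 1: {3,4}
'c' @ 2: {}  — no active states
rest 'aacedb' ignored (set empty)
after full input: {}  (accept=1 not in)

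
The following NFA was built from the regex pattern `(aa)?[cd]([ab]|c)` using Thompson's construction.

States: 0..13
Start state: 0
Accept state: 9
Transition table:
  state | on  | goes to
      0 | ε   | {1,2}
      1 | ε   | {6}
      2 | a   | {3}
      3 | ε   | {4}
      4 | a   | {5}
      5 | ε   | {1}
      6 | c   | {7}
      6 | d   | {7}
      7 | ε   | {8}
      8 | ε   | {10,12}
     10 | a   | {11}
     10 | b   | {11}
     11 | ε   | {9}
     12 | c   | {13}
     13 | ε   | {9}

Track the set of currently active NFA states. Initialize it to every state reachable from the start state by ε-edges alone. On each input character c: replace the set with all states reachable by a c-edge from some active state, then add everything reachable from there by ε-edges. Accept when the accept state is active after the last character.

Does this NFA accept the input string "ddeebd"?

S₀ = ε-closure({0}) = {0,1,2,6}
'd' @ 1: {7,8,10,12}
'd' @ 2: {}  — no active states
rest 'eebd' ignored (set empty)
end set {} — state 9 not in

Answer: REJECT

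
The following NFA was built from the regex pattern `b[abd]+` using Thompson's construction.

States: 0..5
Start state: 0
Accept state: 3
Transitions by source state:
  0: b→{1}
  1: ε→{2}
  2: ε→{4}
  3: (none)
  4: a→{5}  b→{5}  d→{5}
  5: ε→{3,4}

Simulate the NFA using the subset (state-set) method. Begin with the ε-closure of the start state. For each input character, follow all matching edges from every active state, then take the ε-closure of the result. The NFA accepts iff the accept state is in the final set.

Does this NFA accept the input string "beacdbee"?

Answer: REJECT

Trace:
start: ε-closure({0}) = {0}
'b' @ 1: {1,2,4}
'e' @ 2: {}  — state set empty
rest 'acdbee' ignored (set empty)
after full input: {}  (accept=3 not in)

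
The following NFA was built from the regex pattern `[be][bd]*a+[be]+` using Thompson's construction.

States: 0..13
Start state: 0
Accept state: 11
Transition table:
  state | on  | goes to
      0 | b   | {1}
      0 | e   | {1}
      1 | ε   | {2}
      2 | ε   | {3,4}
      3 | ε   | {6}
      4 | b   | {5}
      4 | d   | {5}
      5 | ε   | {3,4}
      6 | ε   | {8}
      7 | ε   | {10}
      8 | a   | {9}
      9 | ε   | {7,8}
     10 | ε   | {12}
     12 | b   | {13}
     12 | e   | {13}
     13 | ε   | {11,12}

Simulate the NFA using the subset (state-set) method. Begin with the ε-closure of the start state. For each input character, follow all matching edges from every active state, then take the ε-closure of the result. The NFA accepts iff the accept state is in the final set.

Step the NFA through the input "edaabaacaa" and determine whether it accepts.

start: ε-closure({0}) = {0}
'e' @ 1: {1,2,3,4,6,8}
'd' @ 2: {3,4,5,6,8}
'a' @ 3: {7,8,9,10,12}
'a' @ 4: {7,8,9,10,12}
'b' @ 5: {11,12,13}  ✓accept
'a' @ 6: {}  — no active states
rest 'acaa' ignored (set empty)
end set {} — state 11 not in

Answer: REJECT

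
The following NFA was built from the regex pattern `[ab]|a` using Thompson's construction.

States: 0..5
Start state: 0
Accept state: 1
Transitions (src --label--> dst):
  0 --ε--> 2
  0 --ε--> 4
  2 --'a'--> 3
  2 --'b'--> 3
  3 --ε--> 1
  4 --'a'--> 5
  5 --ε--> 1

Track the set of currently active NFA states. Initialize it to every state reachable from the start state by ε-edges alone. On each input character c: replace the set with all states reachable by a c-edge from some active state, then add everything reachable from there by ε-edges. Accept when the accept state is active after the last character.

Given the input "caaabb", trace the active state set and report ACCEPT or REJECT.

S₀ = ε-closure({0}) = {0,2,4}
'c' @ 1: {}  — no active states
rest 'aaabb' ignored (set empty)
end set {} — state 1 not in

Answer: REJECT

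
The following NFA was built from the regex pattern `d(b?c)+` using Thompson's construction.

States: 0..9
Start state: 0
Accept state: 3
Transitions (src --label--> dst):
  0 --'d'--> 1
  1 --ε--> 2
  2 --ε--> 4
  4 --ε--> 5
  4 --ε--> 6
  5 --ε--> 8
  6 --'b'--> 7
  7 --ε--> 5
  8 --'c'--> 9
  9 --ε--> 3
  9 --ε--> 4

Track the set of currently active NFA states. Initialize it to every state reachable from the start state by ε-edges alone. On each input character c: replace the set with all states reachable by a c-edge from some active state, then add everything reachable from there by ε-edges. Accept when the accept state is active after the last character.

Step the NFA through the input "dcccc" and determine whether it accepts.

start: ε-closure({0}) = {0}
'd' @ 1: {1,2,4,5,6,8}
'c' @ 2: {3,4,5,6,8,9}  [accepting]
'c' @ 3: {3,4,5,6,8,9}  [accepting]
'c' @ 4: {3,4,5,6,8,9}  [accepting]
'c' @ 5: {3,4,5,6,8,9}  [accepting]
end set {3,4,5,6,8,9} — state 3 in

Answer: ACCEPT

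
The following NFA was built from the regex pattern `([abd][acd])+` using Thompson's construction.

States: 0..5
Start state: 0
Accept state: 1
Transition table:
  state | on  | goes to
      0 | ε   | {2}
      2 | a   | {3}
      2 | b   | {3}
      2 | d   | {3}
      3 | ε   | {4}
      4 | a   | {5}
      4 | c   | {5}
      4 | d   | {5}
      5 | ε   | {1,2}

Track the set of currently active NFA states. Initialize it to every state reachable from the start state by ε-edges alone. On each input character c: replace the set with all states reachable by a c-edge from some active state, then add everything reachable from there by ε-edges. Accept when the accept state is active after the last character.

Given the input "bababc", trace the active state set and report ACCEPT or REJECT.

start: ε-closure({0}) = {0,2}
'b' @ 1: {3,4}
'a' @ 2: {1,2,5}  (accept∈set)
'b' @ 3: {3,4}
'a' @ 4: {1,2,5}  (accept∈set)
'b' @ 5: {3,4}
'c' @ 6: {1,2,5}  (accept∈set)
end set {1,2,5} — state 1 in

Answer: ACCEPT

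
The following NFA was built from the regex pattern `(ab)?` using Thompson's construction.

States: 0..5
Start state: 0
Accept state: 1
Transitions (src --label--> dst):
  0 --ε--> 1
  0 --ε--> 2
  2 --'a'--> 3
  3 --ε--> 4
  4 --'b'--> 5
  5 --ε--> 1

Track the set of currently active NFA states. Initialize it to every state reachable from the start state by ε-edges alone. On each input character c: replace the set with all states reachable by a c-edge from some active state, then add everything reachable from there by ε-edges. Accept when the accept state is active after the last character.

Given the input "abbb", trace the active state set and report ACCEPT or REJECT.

initial (ε-close {0}): {0,1,2}
'a' @ 1: {3,4}
'b' @ 2: {1,5}  (accept∈set)
'b' @ 3: {}  — no active states
rest 'b' ignored (set empty)
after full input: {}  (accept=1 not in)

Answer: REJECT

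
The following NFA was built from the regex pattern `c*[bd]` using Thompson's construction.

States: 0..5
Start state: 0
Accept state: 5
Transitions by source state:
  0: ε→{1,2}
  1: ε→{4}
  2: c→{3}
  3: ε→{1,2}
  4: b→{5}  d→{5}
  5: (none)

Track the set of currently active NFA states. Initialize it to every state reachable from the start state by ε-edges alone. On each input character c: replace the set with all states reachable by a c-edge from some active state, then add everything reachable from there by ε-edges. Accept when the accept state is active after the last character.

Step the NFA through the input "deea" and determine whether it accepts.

initial (ε-close {0}): {0,1,2,4}
'd' @ 1: {5}  ✓accept
'e' @ 2: {}  — state set empty
rest 'ea' ignored (set empty)
end set {} — state 5 not in

Answer: REJECT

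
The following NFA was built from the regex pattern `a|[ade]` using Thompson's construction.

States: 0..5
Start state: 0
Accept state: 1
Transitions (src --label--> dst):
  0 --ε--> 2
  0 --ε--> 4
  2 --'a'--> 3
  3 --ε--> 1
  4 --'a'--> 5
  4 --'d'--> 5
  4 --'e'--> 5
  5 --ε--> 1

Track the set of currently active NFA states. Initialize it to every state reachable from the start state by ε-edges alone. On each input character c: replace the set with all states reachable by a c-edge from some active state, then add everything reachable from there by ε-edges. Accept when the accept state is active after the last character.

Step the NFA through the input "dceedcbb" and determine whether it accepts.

start: ε-closure({0}) = {0,2,4}
'd' @ 1: {1,5}  (accept∈set)
'c' @ 2: {}  — no active states
rest 'eedcbb' ignored (set empty)
end set {} — state 1 not in

Answer: REJECT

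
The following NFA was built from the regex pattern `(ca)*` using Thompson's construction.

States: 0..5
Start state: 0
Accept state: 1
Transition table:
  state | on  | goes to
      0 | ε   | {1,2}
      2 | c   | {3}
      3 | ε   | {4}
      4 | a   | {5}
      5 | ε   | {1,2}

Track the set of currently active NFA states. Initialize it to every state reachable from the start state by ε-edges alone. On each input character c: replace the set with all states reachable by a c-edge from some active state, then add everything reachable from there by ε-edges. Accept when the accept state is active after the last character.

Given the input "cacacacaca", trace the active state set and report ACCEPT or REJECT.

S₀ = ε-closure({0}) = {0,1,2}
'c' @ 1: {3,4}
'a' @ 2: {1,2,5}  (accept∈set)
'c' @ 3: {3,4}
'a' @ 4: {1,2,5}  (accept∈set)
'c' @ 5: {3,4}
'a' @ 6: {1,2,5}  (accept∈set)
'c' @ 7: {3,4}
'a' @ 8: {1,2,5}  (accept∈set)
'c' @ 9: {3,4}
'a' @ 10: {1,2,5}  (accept∈set)
end set {1,2,5} — state 1 in

Answer: ACCEPT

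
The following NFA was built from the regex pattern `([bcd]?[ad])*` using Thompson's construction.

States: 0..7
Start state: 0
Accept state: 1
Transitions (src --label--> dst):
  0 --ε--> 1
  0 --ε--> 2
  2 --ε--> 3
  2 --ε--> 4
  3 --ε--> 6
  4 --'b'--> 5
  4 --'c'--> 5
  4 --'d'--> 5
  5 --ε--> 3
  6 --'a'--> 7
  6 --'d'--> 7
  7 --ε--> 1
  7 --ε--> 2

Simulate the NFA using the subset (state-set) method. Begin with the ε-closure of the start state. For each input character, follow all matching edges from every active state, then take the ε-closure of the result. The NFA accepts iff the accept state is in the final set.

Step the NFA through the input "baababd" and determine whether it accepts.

start: ε-closure({0}) = {0,1,2,3,4,6}
'b' @ 1: {3,5,6}
'a' @ 2: {1,2,3,4,6,7}  (accept∈set)
'a' @ 3: {1,2,3,4,6,7}  (accept∈set)
'b' @ 4: {3,5,6}
'a' @ 5: {1,2,3,4,6,7}  (accept∈set)
'b' @ 6: {3,5,6}
'd' @ 7: {1,2,3,4,6,7}  (accept∈set)
after full input: {1,2,3,4,6,7}  (accept=1 in)

Answer: ACCEPT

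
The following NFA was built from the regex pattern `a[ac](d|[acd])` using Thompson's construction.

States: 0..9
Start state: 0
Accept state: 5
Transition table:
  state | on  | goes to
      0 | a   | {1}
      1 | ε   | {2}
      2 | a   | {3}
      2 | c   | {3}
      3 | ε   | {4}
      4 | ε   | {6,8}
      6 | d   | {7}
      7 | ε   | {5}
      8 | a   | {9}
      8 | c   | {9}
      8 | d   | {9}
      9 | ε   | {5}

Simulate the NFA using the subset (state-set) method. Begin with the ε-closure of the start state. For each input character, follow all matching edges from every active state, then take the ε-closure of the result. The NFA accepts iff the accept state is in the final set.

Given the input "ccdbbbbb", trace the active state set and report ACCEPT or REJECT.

Answer: REJECT

Steps:
S₀ = ε-closure({0}) = {0}
'c' @ 1: {}  — state set empty
rest 'cdbbbbb' ignored (set empty)
after full input: {}  (accept=5 not in)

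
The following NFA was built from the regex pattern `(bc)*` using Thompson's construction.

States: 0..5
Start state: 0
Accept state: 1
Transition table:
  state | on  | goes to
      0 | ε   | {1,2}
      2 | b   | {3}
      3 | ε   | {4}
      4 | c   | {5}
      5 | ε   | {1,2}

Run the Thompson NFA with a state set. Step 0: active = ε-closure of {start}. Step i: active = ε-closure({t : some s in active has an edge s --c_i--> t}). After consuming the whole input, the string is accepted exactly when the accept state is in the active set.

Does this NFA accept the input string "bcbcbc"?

Answer: ACCEPT

Trace:
start: ε-closure({0}) = {0,1,2}
'b' @ 1: {3,4}
'c' @ 2: {1,2,5}  ✓accept
'b' @ 3: {3,4}
'c' @ 4: {1,2,5}  ✓accept
'b' @ 5: {3,4}
'c' @ 6: {1,2,5}  ✓accept
end set {1,2,5} — state 1 in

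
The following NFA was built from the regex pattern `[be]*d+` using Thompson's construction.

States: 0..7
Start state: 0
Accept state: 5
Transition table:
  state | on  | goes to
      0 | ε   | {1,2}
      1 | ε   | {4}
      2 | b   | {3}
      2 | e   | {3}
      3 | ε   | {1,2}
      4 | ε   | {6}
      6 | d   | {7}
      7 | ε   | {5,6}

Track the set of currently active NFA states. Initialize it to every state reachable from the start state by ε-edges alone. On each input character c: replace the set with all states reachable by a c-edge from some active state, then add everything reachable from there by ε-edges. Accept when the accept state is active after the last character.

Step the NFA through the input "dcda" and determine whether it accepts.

Answer: REJECT

Trace:
initial (ε-close {0}): {0,1,2,4,6}
'd' @ 1: {5,6,7}  ✓accept
'c' @ 2: {}  — no active states
rest 'da' ignored (set empty)
after full input: {}  (accept=5 not in)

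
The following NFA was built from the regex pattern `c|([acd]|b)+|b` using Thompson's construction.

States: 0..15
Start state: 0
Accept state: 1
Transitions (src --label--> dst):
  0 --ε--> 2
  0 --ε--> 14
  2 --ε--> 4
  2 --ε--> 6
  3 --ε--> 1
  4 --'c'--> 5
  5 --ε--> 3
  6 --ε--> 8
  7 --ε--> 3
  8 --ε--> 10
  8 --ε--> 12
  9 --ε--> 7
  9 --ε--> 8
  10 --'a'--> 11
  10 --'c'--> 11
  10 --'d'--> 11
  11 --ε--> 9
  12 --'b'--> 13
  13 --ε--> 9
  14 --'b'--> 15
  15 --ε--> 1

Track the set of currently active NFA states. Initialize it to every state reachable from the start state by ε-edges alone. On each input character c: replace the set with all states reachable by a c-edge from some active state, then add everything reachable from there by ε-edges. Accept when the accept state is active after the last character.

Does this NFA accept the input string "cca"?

start: ε-closure({0}) = {0,2,4,6,8,10,12,14}
'c' @ 1: {1,3,5,7,8,9,10,11,12}  (accept∈set)
'c' @ 2: {1,3,7,8,9,10,11,12}  (accept∈set)
'a' @ 3: {1,3,7,8,9,10,11,12}  (accept∈set)
after full input: {1,3,7,8,9,10,11,12}  (accept=1 in)

Answer: ACCEPT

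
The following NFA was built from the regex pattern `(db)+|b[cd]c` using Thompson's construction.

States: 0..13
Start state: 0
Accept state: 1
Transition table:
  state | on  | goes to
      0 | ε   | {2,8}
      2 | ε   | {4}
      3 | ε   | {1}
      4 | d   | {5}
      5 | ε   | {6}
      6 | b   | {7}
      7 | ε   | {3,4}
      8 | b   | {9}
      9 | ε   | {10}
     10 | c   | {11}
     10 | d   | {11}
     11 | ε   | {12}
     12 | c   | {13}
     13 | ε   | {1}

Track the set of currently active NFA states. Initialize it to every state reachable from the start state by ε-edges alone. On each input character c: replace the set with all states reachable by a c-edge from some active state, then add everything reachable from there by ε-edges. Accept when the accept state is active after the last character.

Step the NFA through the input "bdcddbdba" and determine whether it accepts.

Answer: REJECT

Steps:
initial (ε-close {0}): {0,2,4,8}
'b' @ 1: {9,10}
'd' @ 2: {11,12}
'c' @ 3: {1,13}  (accept∈set)
'd' @ 4: {}  — no active states
rest 'dbdba' ignored (set empty)
after full input: {}  (accept=1 not in)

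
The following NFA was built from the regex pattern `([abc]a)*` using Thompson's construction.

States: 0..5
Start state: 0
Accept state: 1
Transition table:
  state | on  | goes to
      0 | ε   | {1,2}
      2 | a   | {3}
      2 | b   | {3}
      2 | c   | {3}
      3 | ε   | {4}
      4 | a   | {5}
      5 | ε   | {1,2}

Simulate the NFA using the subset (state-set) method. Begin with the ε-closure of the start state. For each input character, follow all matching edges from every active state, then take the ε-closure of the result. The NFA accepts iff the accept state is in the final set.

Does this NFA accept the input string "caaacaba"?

Answer: ACCEPT

Trace:
initial (ε-close {0}): {0,1,2}
'c' @ 1: {3,4}
'a' @ 2: {1,2,5}  [accepting]
'a' @ 3: {3,4}
'a' @ 4: {1,2,5}  [accepting]
'c' @ 5: {3,4}
'a' @ 6: {1,2,5}  [accepting]
'b' @ 7: {3,4}
'a' @ 8: {1,2,5}  [accepting]
final: {1,2,5}; accept 1 in set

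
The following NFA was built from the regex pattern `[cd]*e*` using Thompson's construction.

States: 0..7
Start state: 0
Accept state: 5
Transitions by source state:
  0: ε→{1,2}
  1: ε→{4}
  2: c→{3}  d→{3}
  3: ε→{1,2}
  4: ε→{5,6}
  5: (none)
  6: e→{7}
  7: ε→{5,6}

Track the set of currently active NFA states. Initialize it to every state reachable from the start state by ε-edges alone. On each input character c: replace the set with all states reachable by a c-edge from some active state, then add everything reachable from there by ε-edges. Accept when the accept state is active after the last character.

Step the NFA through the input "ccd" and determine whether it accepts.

initial (ε-close {0}): {0,1,2,4,5,6}
'c' @ 1: {1,2,3,4,5,6}  (accept∈set)
'c' @ 2: {1,2,3,4,5,6}  (accept∈set)
'd' @ 3: {1,2,3,4,5,6}  (accept∈set)
final: {1,2,3,4,5,6}; accept 5 in set

Answer: ACCEPT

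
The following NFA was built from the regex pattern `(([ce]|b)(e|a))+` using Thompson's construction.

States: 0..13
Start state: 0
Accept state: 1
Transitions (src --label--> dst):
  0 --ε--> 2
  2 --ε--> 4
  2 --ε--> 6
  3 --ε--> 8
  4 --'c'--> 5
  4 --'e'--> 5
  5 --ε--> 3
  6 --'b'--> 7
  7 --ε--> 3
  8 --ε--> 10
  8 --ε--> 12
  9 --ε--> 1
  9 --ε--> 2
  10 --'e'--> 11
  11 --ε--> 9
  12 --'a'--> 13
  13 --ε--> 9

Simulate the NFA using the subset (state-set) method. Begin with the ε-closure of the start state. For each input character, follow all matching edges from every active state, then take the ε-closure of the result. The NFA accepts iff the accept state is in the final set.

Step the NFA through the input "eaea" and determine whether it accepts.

initial (ε-close {0}): {0,2,4,6}
'e' @ 1: {3,5,8,10,12}
'a' @ 2: {1,2,4,6,9,13}  (accept∈set)
'e' @ 3: {3,5,8,10,12}
'a' @ 4: {1,2,4,6,9,13}  (accept∈set)
end set {1,2,4,6,9,13} — state 1 in

Answer: ACCEPT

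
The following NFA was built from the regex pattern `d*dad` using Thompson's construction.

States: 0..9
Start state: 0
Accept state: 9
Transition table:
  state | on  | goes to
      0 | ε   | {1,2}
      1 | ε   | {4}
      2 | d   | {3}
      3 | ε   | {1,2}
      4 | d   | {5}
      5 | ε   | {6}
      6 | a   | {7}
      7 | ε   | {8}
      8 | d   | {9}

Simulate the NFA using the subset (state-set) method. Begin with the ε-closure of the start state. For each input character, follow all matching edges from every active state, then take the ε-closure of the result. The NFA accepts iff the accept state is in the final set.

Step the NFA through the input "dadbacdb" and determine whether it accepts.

Answer: REJECT

Derivation:
S₀ = ε-closure({0}) = {0,1,2,4}
'd' @ 1: {1,2,3,4,5,6}
'a' @ 2: {7,8}
'd' @ 3: {9}  [accepting]
'b' @ 4: {}  — state set empty
rest 'acdb' ignored (set empty)
after full input: {}  (accept=9 not in)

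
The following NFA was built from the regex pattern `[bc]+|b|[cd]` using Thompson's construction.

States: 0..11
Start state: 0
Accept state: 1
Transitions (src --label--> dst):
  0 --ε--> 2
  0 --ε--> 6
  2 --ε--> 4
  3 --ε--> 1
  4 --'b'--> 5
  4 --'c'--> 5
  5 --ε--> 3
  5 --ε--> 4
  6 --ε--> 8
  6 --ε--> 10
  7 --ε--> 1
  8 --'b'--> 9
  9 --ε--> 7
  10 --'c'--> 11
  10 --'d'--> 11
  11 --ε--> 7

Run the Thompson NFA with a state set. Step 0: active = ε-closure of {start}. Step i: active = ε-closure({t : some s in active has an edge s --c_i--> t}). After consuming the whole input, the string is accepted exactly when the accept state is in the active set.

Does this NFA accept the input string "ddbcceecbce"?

initial (ε-close {0}): {0,2,4,6,8,10}
'd' @ 1: {1,7,11}  ✓accept
'd' @ 2: {}  — state set empty
rest 'bcceecbce' ignored (set empty)
final: {}; accept 1 not in set

Answer: REJECT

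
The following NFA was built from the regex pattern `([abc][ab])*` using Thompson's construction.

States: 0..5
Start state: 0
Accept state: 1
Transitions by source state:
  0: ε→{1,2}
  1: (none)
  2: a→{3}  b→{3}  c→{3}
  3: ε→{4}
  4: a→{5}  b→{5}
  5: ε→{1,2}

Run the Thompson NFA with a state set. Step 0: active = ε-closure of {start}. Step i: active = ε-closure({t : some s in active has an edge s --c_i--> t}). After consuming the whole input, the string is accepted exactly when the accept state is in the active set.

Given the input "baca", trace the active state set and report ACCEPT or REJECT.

initial (ε-close {0}): {0,1,2}
'b' @ 1: {3,4}
'a' @ 2: {1,2,5}  ✓accept
'c' @ 3: {3,4}
'a' @ 4: {1,2,5}  ✓accept
end set {1,2,5} — state 1 in

Answer: ACCEPT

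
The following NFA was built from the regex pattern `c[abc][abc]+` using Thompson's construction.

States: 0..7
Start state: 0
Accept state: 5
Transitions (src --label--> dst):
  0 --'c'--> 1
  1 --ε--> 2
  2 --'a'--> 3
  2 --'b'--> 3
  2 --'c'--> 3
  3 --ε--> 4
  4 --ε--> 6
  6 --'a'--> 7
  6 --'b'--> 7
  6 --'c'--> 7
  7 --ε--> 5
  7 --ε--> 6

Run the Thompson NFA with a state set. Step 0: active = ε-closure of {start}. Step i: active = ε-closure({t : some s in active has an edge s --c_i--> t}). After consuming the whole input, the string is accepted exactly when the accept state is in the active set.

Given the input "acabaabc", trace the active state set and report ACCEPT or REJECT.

Answer: REJECT

Trace:
initial (ε-close {0}): {0}
'a' @ 1: {}  — no active states
rest 'cabaabc' ignored (set empty)
after full input: {}  (accept=5 not in)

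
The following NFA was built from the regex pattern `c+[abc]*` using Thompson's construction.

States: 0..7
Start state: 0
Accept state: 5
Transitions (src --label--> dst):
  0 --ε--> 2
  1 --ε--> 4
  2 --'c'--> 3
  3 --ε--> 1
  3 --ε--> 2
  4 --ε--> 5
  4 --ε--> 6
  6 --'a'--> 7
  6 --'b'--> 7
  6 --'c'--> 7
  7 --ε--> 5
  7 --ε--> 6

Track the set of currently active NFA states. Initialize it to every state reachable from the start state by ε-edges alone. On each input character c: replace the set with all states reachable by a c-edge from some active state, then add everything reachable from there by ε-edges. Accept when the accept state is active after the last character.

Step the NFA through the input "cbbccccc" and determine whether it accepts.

Answer: ACCEPT

Steps:
start: ε-closure({0}) = {0,2}
'c' @ 1: {1,2,3,4,5,6}  ✓accept
'b' @ 2: {5,6,7}  ✓accept
'b' @ 3: {5,6,7}  ✓accept
'c' @ 4: {5,6,7}  ✓accept
'c' @ 5: {5,6,7}  ✓accept
'c' @ 6: {5,6,7}  ✓accept
'c' @ 7: {5,6,7}  ✓accept
'c' @ 8: {5,6,7}  ✓accept
after full input: {5,6,7}  (accept=5 in)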